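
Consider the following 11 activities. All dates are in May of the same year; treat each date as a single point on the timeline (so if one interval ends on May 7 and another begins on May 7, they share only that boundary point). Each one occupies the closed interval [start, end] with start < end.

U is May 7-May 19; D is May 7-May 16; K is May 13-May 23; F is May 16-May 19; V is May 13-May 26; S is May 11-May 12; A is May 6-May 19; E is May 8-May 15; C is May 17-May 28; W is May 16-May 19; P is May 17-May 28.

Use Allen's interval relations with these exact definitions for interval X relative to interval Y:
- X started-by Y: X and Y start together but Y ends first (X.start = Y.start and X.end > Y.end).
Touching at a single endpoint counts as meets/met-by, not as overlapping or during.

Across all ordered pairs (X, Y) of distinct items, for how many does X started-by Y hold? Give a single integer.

2

Checking all 110 ordered pairs for relation 'started-by'; matching pairs in alphabetical order:
(U, D): U started-by D ✓
(V, K): V started-by K ✓
Count: 2.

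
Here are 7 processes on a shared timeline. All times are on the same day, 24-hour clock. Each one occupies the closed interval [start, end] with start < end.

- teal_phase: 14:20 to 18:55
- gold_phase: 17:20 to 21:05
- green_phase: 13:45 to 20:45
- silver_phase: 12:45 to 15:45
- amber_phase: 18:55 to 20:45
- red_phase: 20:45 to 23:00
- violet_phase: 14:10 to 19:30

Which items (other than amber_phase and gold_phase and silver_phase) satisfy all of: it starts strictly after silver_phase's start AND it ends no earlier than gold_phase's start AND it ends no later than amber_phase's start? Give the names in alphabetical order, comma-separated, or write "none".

teal_phase

Conditions: its start is strictly after silver_phase's start (X.start > 12:45) AND its end is no earlier than gold_phase's start (X.end >= 17:20) AND its end is no later than amber_phase's start (X.end <= 18:55).
green_phase: start 13:45 > 12:45? ✓; end 20:45 >= 17:20? ✓; end 20:45 <= 18:55? ✗ → no.
red_phase: start 20:45 > 12:45? ✓; end 23:00 >= 17:20? ✓; end 23:00 <= 18:55? ✗ → no.
teal_phase: start 14:20 > 12:45? ✓; end 18:55 >= 17:20? ✓; end 18:55 <= 18:55? ✓ → yes.
violet_phase: start 14:10 > 12:45? ✓; end 19:30 >= 17:20? ✓; end 19:30 <= 18:55? ✗ → no.
Result: teal_phase.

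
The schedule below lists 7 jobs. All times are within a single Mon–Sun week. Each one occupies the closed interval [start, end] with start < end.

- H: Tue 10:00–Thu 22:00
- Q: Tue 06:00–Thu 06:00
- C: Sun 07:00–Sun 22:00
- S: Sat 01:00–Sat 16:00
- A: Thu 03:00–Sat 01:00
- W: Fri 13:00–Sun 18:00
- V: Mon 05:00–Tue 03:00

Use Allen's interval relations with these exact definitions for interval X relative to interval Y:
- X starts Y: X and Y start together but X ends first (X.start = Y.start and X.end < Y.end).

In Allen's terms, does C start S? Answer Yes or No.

No

C = [Sun 07:00, Sun 22:00], S = [Sat 01:00, Sat 16:00].
Actual relation of C to S: after.
Asked whether 'starts' holds → No.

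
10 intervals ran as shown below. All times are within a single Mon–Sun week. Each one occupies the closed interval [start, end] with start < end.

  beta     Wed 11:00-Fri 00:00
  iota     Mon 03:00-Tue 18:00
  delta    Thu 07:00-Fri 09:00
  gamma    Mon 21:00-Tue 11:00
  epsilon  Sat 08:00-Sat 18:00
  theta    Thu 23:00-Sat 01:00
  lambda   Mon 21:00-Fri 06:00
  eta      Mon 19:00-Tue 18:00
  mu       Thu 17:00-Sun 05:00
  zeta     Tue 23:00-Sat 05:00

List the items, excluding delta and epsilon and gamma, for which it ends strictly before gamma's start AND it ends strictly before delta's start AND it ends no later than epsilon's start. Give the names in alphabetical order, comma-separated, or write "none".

Conditions: its end is strictly before gamma's start (X.end < Mon 21:00) AND its end is strictly before delta's start (X.end < Thu 07:00) AND its end is no later than epsilon's start (X.end <= Sat 08:00).
beta: end Fri 00:00 < Mon 21:00? ✗; end Fri 00:00 < Thu 07:00? ✗; end Fri 00:00 <= Sat 08:00? ✓ → no.
eta: end Tue 18:00 < Mon 21:00? ✗; end Tue 18:00 < Thu 07:00? ✓; end Tue 18:00 <= Sat 08:00? ✓ → no.
iota: end Tue 18:00 < Mon 21:00? ✗; end Tue 18:00 < Thu 07:00? ✓; end Tue 18:00 <= Sat 08:00? ✓ → no.
lambda: end Fri 06:00 < Mon 21:00? ✗; end Fri 06:00 < Thu 07:00? ✗; end Fri 06:00 <= Sat 08:00? ✓ → no.
mu: end Sun 05:00 < Mon 21:00? ✗; end Sun 05:00 < Thu 07:00? ✗; end Sun 05:00 <= Sat 08:00? ✗ → no.
theta: end Sat 01:00 < Mon 21:00? ✗; end Sat 01:00 < Thu 07:00? ✗; end Sat 01:00 <= Sat 08:00? ✓ → no.
zeta: end Sat 05:00 < Mon 21:00? ✗; end Sat 05:00 < Thu 07:00? ✗; end Sat 05:00 <= Sat 08:00? ✓ → no.
Result: none.

none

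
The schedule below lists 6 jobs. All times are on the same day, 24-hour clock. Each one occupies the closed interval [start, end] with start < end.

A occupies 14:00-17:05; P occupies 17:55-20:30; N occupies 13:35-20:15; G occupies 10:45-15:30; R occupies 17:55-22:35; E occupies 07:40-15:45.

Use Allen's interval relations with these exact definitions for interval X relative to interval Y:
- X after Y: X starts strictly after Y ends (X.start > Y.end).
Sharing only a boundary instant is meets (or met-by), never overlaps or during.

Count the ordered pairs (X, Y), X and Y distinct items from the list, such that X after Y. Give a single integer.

6

Checking all 30 ordered pairs for relation 'after'; matching pairs in alphabetical order:
(P, A): P after A ✓
(P, E): P after E ✓
(P, G): P after G ✓
(R, A): R after A ✓
(R, E): R after E ✓
(R, G): R after G ✓
Count: 6.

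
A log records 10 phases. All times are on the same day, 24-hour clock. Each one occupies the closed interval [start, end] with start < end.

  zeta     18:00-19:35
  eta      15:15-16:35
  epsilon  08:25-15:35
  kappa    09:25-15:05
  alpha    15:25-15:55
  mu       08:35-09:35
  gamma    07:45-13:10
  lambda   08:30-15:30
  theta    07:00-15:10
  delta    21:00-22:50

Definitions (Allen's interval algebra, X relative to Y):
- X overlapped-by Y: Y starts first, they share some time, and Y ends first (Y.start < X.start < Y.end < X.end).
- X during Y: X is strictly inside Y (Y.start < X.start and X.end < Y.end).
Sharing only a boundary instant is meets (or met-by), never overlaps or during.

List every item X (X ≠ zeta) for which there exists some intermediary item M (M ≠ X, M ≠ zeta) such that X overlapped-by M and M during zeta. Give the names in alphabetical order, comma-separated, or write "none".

none

Target zeta = [18:00, 19:35].
Intermediaries M with M during zeta: none.
Union: none.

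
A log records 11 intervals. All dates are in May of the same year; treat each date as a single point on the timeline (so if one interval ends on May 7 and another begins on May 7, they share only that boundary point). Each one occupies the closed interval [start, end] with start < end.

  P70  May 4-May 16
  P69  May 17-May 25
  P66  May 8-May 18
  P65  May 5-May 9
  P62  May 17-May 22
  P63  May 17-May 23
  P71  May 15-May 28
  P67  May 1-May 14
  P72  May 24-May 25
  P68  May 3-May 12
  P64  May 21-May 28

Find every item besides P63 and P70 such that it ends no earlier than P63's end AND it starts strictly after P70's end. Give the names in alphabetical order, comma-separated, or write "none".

P64, P69, P72

Conditions: its end is no earlier than P63's end (X.end >= May 23) AND its start is strictly after P70's end (X.start > May 16).
P62: end May 22 >= May 23? ✗; start May 17 > May 16? ✓ → no.
P64: end May 28 >= May 23? ✓; start May 21 > May 16? ✓ → yes.
P65: end May 9 >= May 23? ✗; start May 5 > May 16? ✗ → no.
P66: end May 18 >= May 23? ✗; start May 8 > May 16? ✗ → no.
P67: end May 14 >= May 23? ✗; start May 1 > May 16? ✗ → no.
P68: end May 12 >= May 23? ✗; start May 3 > May 16? ✗ → no.
P69: end May 25 >= May 23? ✓; start May 17 > May 16? ✓ → yes.
P71: end May 28 >= May 23? ✓; start May 15 > May 16? ✗ → no.
P72: end May 25 >= May 23? ✓; start May 24 > May 16? ✓ → yes.
Result: P64, P69, P72.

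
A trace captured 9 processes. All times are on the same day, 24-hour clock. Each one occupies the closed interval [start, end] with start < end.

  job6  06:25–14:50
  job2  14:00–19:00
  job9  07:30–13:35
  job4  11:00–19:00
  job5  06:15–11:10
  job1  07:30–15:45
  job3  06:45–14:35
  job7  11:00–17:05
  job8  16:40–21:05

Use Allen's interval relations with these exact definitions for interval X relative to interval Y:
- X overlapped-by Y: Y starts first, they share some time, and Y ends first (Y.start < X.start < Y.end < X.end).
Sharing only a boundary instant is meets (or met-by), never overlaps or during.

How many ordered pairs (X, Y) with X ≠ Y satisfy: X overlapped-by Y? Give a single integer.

Checking all 72 ordered pairs for relation 'overlapped-by'; matching pairs in alphabetical order:
(job1, job3): job1 overlapped-by job3 ✓
(job1, job5): job1 overlapped-by job5 ✓
(job1, job6): job1 overlapped-by job6 ✓
(job2, job1): job2 overlapped-by job1 ✓
(job2, job3): job2 overlapped-by job3 ✓
(job2, job6): job2 overlapped-by job6 ✓
(job2, job7): job2 overlapped-by job7 ✓
(job3, job5): job3 overlapped-by job5 ✓
(job4, job1): job4 overlapped-by job1 ✓
(job4, job3): job4 overlapped-by job3 ✓
(job4, job5): job4 overlapped-by job5 ✓
(job4, job6): job4 overlapped-by job6 ✓
(job4, job9): job4 overlapped-by job9 ✓
(job6, job5): job6 overlapped-by job5 ✓
(job7, job1): job7 overlapped-by job1 ✓
(job7, job3): job7 overlapped-by job3 ✓
(job7, job5): job7 overlapped-by job5 ✓
(job7, job6): job7 overlapped-by job6 ✓
(job7, job9): job7 overlapped-by job9 ✓
(job8, job2): job8 overlapped-by job2 ✓
(job8, job4): job8 overlapped-by job4 ✓
(job8, job7): job8 overlapped-by job7 ✓
(job9, job5): job9 overlapped-by job5 ✓
Count: 23.

23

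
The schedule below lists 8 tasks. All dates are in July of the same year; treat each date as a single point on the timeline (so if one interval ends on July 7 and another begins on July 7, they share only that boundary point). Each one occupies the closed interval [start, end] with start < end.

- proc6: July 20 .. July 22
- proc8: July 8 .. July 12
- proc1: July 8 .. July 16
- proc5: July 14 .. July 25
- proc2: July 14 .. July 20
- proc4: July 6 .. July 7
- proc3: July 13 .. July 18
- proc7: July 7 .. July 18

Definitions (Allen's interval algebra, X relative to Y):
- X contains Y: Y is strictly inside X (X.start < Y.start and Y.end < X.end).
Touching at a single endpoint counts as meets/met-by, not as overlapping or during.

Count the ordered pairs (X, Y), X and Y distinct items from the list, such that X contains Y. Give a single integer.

Checking all 56 ordered pairs for relation 'contains'; matching pairs in alphabetical order:
(proc5, proc6): proc5 contains proc6 ✓
(proc7, proc1): proc7 contains proc1 ✓
(proc7, proc8): proc7 contains proc8 ✓
Count: 3.

3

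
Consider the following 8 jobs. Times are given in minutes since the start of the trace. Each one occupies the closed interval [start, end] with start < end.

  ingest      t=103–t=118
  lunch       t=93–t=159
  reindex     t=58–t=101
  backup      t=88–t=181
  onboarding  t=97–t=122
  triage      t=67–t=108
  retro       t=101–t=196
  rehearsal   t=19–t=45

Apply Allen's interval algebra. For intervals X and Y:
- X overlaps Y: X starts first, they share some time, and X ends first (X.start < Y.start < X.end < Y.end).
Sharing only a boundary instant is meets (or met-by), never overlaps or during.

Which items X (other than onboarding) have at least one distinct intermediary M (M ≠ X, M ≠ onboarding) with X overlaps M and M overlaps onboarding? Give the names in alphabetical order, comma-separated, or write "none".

Target onboarding = [t=97, t=122].
Intermediaries M with M overlaps onboarding: reindex, triage.
Via reindex — items with X overlaps reindex: none.
Via triage — items with X overlaps triage: reindex.
Union: reindex.

reindex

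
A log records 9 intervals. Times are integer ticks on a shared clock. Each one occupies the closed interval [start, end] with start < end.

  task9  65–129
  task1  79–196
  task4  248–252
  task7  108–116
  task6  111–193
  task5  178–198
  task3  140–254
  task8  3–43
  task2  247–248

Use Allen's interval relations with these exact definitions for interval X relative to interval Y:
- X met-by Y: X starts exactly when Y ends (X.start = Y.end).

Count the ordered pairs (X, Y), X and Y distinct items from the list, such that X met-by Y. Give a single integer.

Checking all 72 ordered pairs for relation 'met-by'; matching pairs in alphabetical order:
(task4, task2): task4 met-by task2 ✓
Count: 1.

1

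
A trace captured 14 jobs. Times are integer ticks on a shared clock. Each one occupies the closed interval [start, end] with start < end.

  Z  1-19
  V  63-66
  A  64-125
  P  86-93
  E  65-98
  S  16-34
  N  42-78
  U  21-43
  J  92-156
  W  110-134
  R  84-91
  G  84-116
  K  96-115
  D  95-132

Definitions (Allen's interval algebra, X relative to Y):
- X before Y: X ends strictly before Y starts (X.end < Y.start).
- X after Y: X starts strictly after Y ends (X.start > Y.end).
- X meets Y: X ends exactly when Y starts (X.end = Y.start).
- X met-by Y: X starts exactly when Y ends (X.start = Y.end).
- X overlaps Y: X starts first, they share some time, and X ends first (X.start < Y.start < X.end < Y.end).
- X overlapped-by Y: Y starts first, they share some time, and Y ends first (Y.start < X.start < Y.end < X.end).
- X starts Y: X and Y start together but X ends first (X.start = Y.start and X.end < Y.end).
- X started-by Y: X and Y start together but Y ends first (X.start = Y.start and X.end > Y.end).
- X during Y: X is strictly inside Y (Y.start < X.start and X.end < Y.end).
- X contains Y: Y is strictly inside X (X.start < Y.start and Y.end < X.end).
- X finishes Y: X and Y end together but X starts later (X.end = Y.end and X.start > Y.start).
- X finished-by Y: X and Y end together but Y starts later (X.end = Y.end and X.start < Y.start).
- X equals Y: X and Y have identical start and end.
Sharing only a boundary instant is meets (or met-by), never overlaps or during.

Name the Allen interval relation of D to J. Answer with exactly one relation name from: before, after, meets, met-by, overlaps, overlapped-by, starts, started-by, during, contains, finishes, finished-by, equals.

D = [95, 132]; J = [92, 156].
Compare endpoints: D.start > J.start, D.start < J.end, D.end > J.start, D.end < J.end.
That pattern is 'during'.

during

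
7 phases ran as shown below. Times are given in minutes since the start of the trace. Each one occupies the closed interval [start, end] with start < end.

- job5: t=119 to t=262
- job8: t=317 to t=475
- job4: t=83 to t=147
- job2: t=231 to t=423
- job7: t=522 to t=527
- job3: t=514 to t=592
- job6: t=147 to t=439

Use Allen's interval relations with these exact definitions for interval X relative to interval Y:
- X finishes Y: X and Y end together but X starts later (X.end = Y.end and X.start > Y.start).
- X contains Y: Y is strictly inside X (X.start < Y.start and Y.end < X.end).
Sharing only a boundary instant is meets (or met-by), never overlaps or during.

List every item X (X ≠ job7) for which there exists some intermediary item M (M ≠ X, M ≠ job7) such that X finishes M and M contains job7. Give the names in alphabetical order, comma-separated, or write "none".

Target job7 = [t=522, t=527].
Intermediaries M with M contains job7: job3.
Via job3 — items with X finishes job3: none.
Union: none.

none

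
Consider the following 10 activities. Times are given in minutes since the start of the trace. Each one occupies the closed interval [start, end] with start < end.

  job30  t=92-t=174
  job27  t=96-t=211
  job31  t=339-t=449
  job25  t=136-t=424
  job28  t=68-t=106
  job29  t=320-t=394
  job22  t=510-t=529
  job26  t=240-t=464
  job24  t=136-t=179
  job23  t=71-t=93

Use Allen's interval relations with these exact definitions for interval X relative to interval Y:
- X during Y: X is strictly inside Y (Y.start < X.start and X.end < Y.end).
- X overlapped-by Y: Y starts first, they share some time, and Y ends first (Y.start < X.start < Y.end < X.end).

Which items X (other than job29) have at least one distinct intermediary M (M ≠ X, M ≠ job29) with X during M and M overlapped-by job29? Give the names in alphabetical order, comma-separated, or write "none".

Target job29 = [t=320, t=394].
Intermediaries M with M overlapped-by job29: job31.
Via job31 — items with X during job31: none.
Union: none.

none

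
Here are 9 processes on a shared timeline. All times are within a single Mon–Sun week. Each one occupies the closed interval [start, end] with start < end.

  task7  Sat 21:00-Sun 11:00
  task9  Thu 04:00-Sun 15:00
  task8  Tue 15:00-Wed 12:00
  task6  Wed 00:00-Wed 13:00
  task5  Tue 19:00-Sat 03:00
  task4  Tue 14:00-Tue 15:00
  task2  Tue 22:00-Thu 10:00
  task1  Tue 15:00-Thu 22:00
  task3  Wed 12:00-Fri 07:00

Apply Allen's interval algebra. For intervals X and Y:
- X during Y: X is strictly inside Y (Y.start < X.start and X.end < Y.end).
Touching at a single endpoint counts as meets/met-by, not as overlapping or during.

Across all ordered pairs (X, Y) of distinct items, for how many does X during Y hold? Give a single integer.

Checking all 72 ordered pairs for relation 'during'; matching pairs in alphabetical order:
(task2, task1): task2 during task1 ✓
(task2, task5): task2 during task5 ✓
(task3, task5): task3 during task5 ✓
(task6, task1): task6 during task1 ✓
(task6, task2): task6 during task2 ✓
(task6, task5): task6 during task5 ✓
(task7, task9): task7 during task9 ✓
Count: 7.

7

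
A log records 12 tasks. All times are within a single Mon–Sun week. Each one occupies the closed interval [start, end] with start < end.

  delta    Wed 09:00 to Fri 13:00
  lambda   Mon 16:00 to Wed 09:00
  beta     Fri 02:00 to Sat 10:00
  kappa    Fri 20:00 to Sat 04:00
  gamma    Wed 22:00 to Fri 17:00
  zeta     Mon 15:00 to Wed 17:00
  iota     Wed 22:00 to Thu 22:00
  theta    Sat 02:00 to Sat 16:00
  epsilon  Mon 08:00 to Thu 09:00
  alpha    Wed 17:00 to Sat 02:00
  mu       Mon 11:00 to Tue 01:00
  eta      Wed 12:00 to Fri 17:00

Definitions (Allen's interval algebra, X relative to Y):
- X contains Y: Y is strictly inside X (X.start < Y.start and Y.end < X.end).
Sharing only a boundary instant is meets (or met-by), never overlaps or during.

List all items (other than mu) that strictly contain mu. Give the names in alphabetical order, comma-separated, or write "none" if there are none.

Target mu = [Mon 11:00, Tue 01:00].
alpha [Wed 17:00, Sat 02:00] → after → no.
beta [Fri 02:00, Sat 10:00] → after → no.
delta [Wed 09:00, Fri 13:00] → after → no.
epsilon [Mon 08:00, Thu 09:00] → contains → yes.
eta [Wed 12:00, Fri 17:00] → after → no.
gamma [Wed 22:00, Fri 17:00] → after → no.
iota [Wed 22:00, Thu 22:00] → after → no.
kappa [Fri 20:00, Sat 04:00] → after → no.
lambda [Mon 16:00, Wed 09:00] → overlapped-by → no.
theta [Sat 02:00, Sat 16:00] → after → no.
zeta [Mon 15:00, Wed 17:00] → overlapped-by → no.
Result: epsilon.

epsilon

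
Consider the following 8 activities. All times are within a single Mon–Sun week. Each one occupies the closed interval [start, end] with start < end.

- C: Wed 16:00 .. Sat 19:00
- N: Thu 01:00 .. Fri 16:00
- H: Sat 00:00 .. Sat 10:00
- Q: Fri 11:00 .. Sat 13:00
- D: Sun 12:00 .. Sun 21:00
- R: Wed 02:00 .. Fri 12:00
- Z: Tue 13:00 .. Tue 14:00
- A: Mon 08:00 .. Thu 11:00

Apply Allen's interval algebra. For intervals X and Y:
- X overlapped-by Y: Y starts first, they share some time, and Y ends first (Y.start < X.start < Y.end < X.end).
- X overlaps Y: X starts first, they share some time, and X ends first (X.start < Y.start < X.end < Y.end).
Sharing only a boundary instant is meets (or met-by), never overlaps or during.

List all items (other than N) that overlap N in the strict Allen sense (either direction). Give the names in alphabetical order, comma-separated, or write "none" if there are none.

A, Q, R

Target N = [Thu 01:00, Fri 16:00].
A [Mon 08:00, Thu 11:00] → overlaps → yes.
C [Wed 16:00, Sat 19:00] → contains → no.
D [Sun 12:00, Sun 21:00] → after → no.
H [Sat 00:00, Sat 10:00] → after → no.
Q [Fri 11:00, Sat 13:00] → overlapped-by → yes.
R [Wed 02:00, Fri 12:00] → overlaps → yes.
Z [Tue 13:00, Tue 14:00] → before → no.
Result: A, Q, R.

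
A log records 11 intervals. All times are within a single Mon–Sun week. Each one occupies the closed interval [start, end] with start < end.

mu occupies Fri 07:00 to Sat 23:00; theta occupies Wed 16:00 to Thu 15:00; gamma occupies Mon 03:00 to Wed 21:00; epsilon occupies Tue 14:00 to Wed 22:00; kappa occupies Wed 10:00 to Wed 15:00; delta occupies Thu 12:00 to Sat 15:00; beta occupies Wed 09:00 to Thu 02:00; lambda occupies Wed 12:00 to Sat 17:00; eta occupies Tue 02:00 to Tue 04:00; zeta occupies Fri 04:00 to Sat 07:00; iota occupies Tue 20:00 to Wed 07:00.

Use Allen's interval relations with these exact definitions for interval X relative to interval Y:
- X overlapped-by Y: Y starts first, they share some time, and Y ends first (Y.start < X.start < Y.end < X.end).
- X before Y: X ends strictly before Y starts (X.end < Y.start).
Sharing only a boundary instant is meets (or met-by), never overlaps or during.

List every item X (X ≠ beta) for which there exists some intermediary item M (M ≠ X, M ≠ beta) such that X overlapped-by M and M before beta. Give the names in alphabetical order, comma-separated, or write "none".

Target beta = [Wed 09:00, Thu 02:00].
Intermediaries M with M before beta: eta, iota.
Via eta — items with X overlapped-by eta: none.
Via iota — items with X overlapped-by iota: none.
Union: none.

none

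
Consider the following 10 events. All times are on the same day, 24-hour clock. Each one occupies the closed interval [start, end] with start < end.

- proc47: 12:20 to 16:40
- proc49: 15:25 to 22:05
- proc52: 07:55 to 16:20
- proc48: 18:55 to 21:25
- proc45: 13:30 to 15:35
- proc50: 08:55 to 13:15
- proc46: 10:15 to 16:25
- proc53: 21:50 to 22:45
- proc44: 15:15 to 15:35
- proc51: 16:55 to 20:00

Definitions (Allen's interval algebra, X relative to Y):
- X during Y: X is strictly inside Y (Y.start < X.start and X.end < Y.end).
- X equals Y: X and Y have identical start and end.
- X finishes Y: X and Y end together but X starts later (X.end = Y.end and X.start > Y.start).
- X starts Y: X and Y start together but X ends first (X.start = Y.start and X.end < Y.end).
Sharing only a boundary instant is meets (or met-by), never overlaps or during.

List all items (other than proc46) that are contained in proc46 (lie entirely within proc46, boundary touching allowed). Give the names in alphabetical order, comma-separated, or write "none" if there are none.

Target proc46 = [10:15, 16:25].
proc44 [15:15, 15:35] → during → yes.
proc45 [13:30, 15:35] → during → yes.
proc47 [12:20, 16:40] → overlapped-by → no.
proc48 [18:55, 21:25] → after → no.
proc49 [15:25, 22:05] → overlapped-by → no.
proc50 [08:55, 13:15] → overlaps → no.
proc51 [16:55, 20:00] → after → no.
proc52 [07:55, 16:20] → overlaps → no.
proc53 [21:50, 22:45] → after → no.
Result: proc44, proc45.

proc44, proc45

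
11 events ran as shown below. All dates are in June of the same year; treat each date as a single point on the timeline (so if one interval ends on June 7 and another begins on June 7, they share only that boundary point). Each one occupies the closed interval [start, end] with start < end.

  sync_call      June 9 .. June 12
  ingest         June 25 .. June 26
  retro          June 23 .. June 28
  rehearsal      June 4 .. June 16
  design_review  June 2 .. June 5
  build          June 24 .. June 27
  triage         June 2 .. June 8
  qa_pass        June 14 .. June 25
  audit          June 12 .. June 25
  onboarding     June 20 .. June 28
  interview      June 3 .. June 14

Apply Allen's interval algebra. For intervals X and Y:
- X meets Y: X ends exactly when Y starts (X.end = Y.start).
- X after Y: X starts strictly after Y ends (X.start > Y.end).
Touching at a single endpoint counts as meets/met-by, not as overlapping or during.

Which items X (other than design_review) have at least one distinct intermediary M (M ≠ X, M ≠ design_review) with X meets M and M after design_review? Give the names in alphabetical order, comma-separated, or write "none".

audit, interview, qa_pass, sync_call

Target design_review = [June 2, June 5].
Intermediaries M with M after design_review: audit, build, ingest, onboarding, qa_pass, retro, sync_call.
Via audit — items with X meets audit: sync_call.
Via build — items with X meets build: none.
Via ingest — items with X meets ingest: audit, qa_pass.
Via onboarding — items with X meets onboarding: none.
Via qa_pass — items with X meets qa_pass: interview.
Via retro — items with X meets retro: none.
Via sync_call — items with X meets sync_call: none.
Union: audit, interview, qa_pass, sync_call.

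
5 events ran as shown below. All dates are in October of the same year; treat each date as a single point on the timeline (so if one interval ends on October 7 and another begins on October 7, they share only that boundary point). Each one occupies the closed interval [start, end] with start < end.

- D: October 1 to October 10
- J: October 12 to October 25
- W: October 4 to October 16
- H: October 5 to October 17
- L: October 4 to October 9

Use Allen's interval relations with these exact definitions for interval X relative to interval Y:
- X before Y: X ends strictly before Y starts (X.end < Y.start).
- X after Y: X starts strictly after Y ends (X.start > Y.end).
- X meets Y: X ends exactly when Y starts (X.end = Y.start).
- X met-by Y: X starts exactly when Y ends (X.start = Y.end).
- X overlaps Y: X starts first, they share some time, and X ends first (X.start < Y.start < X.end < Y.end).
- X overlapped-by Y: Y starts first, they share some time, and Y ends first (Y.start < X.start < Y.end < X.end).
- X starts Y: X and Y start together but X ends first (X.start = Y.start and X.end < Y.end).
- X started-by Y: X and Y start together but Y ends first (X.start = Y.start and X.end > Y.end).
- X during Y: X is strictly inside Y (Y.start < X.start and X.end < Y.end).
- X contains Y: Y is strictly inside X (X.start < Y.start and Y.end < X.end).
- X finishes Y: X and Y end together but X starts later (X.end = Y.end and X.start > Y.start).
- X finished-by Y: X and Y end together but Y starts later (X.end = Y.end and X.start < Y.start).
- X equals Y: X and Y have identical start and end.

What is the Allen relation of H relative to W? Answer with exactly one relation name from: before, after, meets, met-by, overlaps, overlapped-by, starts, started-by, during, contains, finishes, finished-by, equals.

H = [October 5, October 17]; W = [October 4, October 16].
Compare endpoints: H.start > W.start, H.start < W.end, H.end > W.start, H.end > W.end.
That pattern is 'overlapped-by'.

overlapped-by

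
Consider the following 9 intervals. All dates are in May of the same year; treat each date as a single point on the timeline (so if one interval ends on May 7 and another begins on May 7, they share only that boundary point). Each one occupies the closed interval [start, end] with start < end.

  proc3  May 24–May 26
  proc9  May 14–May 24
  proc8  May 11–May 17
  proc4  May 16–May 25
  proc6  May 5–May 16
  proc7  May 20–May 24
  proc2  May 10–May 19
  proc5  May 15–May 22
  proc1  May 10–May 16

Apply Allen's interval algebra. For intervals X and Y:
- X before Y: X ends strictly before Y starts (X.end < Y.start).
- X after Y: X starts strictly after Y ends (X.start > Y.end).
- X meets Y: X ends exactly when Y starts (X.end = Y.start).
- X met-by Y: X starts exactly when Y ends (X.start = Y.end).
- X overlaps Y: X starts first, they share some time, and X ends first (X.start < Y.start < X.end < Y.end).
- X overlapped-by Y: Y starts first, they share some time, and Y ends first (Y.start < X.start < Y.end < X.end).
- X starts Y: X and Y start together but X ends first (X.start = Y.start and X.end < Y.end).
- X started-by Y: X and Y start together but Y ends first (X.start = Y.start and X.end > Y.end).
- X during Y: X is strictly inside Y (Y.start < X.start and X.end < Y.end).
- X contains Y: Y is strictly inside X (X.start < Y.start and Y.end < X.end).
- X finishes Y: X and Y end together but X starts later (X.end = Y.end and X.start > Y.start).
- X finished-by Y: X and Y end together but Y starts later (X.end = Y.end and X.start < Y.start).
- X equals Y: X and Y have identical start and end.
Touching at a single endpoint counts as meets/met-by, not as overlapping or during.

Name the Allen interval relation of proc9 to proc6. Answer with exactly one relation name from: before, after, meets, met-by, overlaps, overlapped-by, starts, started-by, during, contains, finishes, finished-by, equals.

proc9 = [May 14, May 24]; proc6 = [May 5, May 16].
Compare endpoints: proc9.start > proc6.start, proc9.start < proc6.end, proc9.end > proc6.start, proc9.end > proc6.end.
That pattern is 'overlapped-by'.

overlapped-by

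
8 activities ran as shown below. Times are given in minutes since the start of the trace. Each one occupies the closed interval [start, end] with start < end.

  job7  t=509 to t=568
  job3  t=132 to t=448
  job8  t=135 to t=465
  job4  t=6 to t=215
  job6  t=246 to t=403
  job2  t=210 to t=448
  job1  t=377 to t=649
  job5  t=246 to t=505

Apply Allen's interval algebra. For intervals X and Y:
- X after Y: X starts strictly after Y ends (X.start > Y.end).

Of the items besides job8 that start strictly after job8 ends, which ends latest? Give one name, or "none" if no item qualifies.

Target job8 = [t=135, t=465].
job1 [t=377, t=649] → overlapped-by → excluded.
job2 [t=210, t=448] → during → excluded.
job3 [t=132, t=448] → overlaps → excluded.
job4 [t=6, t=215] → overlaps → excluded.
job5 [t=246, t=505] → overlapped-by → excluded.
job6 [t=246, t=403] → during → excluded.
job7 [t=509, t=568] → after → candidate.
Among candidates, latest end is t=568 → job7.

job7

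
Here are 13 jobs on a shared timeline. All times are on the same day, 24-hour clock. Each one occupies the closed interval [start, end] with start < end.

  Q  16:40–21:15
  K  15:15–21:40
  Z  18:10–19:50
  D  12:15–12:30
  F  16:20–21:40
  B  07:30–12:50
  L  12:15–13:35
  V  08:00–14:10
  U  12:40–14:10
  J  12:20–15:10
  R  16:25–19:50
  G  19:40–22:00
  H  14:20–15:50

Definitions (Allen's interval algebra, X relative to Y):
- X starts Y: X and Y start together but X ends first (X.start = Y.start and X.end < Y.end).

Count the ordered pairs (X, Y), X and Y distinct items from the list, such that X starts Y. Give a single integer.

Checking all 156 ordered pairs for relation 'starts'; matching pairs in alphabetical order:
(D, L): D starts L ✓
Count: 1.

1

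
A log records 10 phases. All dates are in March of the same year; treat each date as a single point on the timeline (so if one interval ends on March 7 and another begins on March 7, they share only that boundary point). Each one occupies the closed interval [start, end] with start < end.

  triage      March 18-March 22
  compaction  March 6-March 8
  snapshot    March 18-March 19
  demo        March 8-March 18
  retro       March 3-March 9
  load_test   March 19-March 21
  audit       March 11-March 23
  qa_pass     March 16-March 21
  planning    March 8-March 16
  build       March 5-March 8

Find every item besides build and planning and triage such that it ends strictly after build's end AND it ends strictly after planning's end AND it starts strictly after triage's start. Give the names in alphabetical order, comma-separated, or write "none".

Conditions: its end is strictly after build's end (X.end > March 8) AND its end is strictly after planning's end (X.end > March 16) AND its start is strictly after triage's start (X.start > March 18).
audit: end March 23 > March 8? ✓; end March 23 > March 16? ✓; start March 11 > March 18? ✗ → no.
compaction: end March 8 > March 8? ✗; end March 8 > March 16? ✗; start March 6 > March 18? ✗ → no.
demo: end March 18 > March 8? ✓; end March 18 > March 16? ✓; start March 8 > March 18? ✗ → no.
load_test: end March 21 > March 8? ✓; end March 21 > March 16? ✓; start March 19 > March 18? ✓ → yes.
qa_pass: end March 21 > March 8? ✓; end March 21 > March 16? ✓; start March 16 > March 18? ✗ → no.
retro: end March 9 > March 8? ✓; end March 9 > March 16? ✗; start March 3 > March 18? ✗ → no.
snapshot: end March 19 > March 8? ✓; end March 19 > March 16? ✓; start March 18 > March 18? ✗ → no.
Result: load_test.

load_test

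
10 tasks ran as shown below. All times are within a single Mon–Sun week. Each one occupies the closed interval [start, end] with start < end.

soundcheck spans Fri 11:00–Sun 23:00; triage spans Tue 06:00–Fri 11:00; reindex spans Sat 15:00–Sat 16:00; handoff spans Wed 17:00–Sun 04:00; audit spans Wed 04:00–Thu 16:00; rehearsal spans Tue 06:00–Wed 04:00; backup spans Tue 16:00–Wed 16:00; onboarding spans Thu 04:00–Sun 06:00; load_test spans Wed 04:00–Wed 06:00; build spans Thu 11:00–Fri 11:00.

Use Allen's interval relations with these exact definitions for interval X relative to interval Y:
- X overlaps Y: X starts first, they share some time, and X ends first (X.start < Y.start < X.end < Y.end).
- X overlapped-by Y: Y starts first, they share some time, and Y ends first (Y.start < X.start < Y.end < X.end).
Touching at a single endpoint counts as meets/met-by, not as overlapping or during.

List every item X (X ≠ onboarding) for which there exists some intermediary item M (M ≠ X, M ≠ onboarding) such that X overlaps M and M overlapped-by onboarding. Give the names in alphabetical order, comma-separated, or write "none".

Target onboarding = [Thu 04:00, Sun 06:00].
Intermediaries M with M overlapped-by onboarding: soundcheck.
Via soundcheck — items with X overlaps soundcheck: handoff.
Union: handoff.

handoff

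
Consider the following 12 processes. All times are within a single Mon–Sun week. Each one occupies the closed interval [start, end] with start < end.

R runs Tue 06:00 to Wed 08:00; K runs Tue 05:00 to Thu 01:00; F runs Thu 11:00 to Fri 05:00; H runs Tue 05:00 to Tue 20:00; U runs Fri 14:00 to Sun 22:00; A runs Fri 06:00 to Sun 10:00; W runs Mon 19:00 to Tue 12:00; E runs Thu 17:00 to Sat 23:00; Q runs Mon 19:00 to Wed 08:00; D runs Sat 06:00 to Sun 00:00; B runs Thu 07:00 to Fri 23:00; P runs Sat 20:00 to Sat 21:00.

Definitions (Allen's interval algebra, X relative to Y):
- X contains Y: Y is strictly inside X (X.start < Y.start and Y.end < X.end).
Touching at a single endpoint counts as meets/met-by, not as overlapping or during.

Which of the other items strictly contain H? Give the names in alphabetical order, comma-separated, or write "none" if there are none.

Q

Target H = [Tue 05:00, Tue 20:00].
A [Fri 06:00, Sun 10:00] → after → no.
B [Thu 07:00, Fri 23:00] → after → no.
D [Sat 06:00, Sun 00:00] → after → no.
E [Thu 17:00, Sat 23:00] → after → no.
F [Thu 11:00, Fri 05:00] → after → no.
K [Tue 05:00, Thu 01:00] → started-by → no.
P [Sat 20:00, Sat 21:00] → after → no.
Q [Mon 19:00, Wed 08:00] → contains → yes.
R [Tue 06:00, Wed 08:00] → overlapped-by → no.
U [Fri 14:00, Sun 22:00] → after → no.
W [Mon 19:00, Tue 12:00] → overlaps → no.
Result: Q.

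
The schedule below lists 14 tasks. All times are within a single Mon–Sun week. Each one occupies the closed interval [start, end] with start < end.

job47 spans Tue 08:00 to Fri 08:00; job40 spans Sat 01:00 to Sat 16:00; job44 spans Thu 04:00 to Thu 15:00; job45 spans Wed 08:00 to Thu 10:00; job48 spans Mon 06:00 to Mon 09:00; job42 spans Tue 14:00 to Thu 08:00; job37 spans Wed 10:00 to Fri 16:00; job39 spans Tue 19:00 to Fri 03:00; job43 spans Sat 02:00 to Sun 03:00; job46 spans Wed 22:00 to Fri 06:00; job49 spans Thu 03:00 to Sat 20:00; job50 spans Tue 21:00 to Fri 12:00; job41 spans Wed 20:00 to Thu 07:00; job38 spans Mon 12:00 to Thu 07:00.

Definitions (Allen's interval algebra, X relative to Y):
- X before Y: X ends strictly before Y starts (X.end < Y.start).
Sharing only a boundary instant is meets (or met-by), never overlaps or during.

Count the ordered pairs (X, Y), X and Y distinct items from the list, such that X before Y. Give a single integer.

Checking all 182 ordered pairs for relation 'before'; matching pairs in alphabetical order:
(job37, job40): job37 before job40 ✓
(job37, job43): job37 before job43 ✓
(job38, job40): job38 before job40 ✓
(job38, job43): job38 before job43 ✓
(job39, job40): job39 before job40 ✓
(job39, job43): job39 before job43 ✓
(job41, job40): job41 before job40 ✓
(job41, job43): job41 before job43 ✓
(job42, job40): job42 before job40 ✓
(job42, job43): job42 before job43 ✓
(job44, job40): job44 before job40 ✓
(job44, job43): job44 before job43 ✓
(job45, job40): job45 before job40 ✓
(job45, job43): job45 before job43 ✓
(job46, job40): job46 before job40 ✓
(job46, job43): job46 before job43 ✓
(job47, job40): job47 before job40 ✓
(job47, job43): job47 before job43 ✓
(job48, job37): job48 before job37 ✓
(job48, job38): job48 before job38 ✓
(job48, job39): job48 before job39 ✓
(job48, job40): job48 before job40 ✓
(job48, job41): job48 before job41 ✓
(job48, job42): job48 before job42 ✓
... plus 9 further pairs not listed.
Count: 33.

33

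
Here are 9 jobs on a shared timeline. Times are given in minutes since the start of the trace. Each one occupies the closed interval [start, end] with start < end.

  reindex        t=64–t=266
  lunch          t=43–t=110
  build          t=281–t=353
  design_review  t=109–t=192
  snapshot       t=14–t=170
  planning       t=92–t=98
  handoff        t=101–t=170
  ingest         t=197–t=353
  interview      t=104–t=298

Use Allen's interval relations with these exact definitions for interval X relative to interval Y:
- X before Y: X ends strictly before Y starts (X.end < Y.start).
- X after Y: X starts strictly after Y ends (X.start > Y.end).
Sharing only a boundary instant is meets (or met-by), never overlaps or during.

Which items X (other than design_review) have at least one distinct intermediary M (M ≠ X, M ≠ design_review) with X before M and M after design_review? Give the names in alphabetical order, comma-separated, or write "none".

handoff, lunch, planning, reindex, snapshot

Target design_review = [t=109, t=192].
Intermediaries M with M after design_review: build, ingest.
Via build — items with X before build: handoff, lunch, planning, reindex, snapshot.
Via ingest — items with X before ingest: handoff, lunch, planning, snapshot.
Union: handoff, lunch, planning, reindex, snapshot.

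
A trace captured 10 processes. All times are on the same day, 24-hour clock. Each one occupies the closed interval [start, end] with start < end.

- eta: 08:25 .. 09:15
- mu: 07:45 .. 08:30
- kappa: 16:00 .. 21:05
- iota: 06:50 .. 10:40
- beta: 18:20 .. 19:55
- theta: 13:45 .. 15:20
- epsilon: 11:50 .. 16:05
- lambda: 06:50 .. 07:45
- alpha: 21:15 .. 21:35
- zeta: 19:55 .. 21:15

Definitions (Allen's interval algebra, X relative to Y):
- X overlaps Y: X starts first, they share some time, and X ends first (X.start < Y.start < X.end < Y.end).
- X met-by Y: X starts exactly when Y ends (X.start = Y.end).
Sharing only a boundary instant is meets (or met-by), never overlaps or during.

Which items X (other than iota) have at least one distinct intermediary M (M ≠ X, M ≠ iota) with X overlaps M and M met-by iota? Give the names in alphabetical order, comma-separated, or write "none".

Target iota = [06:50, 10:40].
Intermediaries M with M met-by iota: none.
Union: none.

none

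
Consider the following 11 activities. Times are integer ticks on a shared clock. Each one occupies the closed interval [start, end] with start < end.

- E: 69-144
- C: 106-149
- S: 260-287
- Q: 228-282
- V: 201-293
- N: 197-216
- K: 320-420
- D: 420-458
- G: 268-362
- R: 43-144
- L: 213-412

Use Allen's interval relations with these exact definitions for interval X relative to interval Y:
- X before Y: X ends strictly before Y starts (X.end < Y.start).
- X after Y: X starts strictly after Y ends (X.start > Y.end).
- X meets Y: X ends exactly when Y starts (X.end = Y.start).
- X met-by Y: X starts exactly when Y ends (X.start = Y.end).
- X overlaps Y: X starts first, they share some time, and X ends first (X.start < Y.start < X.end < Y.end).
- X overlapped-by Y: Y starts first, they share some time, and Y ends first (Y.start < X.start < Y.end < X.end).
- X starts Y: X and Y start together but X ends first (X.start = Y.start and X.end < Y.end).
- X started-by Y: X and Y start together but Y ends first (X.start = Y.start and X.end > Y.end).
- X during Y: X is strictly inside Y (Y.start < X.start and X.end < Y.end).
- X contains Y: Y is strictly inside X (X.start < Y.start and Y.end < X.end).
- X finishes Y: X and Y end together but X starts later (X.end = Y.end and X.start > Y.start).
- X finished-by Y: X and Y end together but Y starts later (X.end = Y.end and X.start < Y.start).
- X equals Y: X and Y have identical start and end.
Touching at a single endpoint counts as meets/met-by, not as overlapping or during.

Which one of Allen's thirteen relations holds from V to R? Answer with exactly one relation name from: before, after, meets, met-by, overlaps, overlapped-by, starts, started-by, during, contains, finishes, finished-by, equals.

V = [201, 293]; R = [43, 144].
Compare endpoints: V.start > R.start, V.start > R.end, V.end > R.start, V.end > R.end.
That pattern is 'after'.

after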